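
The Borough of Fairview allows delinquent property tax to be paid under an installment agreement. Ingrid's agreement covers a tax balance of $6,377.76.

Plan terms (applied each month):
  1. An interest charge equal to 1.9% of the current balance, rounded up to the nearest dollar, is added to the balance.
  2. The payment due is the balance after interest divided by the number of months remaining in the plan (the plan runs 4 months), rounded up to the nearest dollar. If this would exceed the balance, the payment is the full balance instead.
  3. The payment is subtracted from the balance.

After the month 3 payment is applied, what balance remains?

$1,686.76

Month 1: opening $6,377.76; interest $122.00 → $6,499.76; payment $1,625.00; balance $4,874.76
Month 2: opening $4,874.76; interest $93.00 → $4,967.76; payment $1,656.00; balance $3,311.76
Month 3: opening $3,311.76; interest $63.00 → $3,374.76; payment $1,688.00; balance $1,686.76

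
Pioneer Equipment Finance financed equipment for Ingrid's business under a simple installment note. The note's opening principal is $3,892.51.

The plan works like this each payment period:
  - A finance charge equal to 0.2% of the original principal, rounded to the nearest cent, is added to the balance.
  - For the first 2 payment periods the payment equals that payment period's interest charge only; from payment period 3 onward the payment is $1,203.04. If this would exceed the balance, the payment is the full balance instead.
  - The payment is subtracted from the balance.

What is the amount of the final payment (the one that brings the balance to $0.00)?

$314.55

Payment period 1: opening $3,892.51; interest $7.79 → $3,900.30; payment $7.79; balance $3,892.51
Payment period 2: opening $3,892.51; interest $7.79 → $3,900.30; payment $7.79; balance $3,892.51
Payment period 3: opening $3,892.51; interest $7.79 → $3,900.30; payment $1,203.04; balance $2,697.26
Payment period 4: opening $2,697.26; interest $7.79 → $2,705.05; payment $1,203.04; balance $1,502.01
Payment period 5: opening $1,502.01; interest $7.79 → $1,509.80; payment $1,203.04; balance $306.76
Payment period 6: opening $306.76; interest $7.79 → $314.55; payment $314.55; balance $0.00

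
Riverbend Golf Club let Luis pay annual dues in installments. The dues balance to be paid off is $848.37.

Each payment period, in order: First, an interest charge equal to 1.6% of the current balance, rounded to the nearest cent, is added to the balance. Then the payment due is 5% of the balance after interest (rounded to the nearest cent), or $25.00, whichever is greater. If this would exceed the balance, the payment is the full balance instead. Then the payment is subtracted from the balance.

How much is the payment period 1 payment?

Payment period 1: opening $848.37; interest $13.57 → $861.94; payment $43.10; balance $818.84

$43.10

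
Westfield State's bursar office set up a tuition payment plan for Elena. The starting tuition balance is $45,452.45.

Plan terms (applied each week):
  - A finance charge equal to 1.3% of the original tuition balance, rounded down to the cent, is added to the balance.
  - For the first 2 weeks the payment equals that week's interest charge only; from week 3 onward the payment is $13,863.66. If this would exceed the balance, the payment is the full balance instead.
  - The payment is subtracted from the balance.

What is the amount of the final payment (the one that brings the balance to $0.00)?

$6,224.99

# | Opening | Interest | Payment | End bal
1 | $45,452.45 | $590.88 | $590.88 | $45,452.45
2 | $45,452.45 | $590.88 | $590.88 | $45,452.45
3 | $45,452.45 | $590.88 | $13,863.66 | $32,179.67
4 | $32,179.67 | $590.88 | $13,863.66 | $18,906.89
5 | $18,906.89 | $590.88 | $13,863.66 | $5,634.11
6 | $5,634.11 | $590.88 | $6,224.99 | $0.00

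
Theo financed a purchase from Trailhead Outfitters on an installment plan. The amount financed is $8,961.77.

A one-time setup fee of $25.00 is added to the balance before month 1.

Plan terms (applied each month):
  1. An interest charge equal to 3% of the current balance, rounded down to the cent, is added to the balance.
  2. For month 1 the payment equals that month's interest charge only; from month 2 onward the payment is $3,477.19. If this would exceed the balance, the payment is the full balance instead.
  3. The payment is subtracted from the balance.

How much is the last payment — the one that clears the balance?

Month 1: $8,986.77 +$269.60 interest = $9,256.37; pay $269.60 → $8,986.77
Month 2: $8,986.77 +$269.60 interest = $9,256.37; pay $3,477.19 → $5,779.18
Month 3: $5,779.18 +$173.37 interest = $5,952.55; pay $3,477.19 → $2,475.36
Month 4: $2,475.36 +$74.26 interest = $2,549.62; pay $2,549.62 → $0.00

$2,549.62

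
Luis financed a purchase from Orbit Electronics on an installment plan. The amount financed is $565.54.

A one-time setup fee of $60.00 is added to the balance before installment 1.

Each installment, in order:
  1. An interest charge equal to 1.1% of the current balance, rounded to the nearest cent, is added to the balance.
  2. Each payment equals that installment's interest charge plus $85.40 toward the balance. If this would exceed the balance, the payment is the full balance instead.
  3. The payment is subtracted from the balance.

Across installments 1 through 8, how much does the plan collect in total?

$654.27

Installment 1: $625.54 +$6.88 interest = $632.42; pay $92.28 → $540.14
Installment 2: $540.14 +$5.94 interest = $546.08; pay $91.34 → $454.74
Installment 3: $454.74 +$5.00 interest = $459.74; pay $90.40 → $369.34
Installment 4: $369.34 +$4.06 interest = $373.40; pay $89.46 → $283.94
Installment 5: $283.94 +$3.12 interest = $287.06; pay $88.52 → $198.54
Installment 6: $198.54 +$2.18 interest = $200.72; pay $87.58 → $113.14
Installment 7: $113.14 +$1.24 interest = $114.38; pay $86.64 → $27.74
Installment 8: $27.74 +$0.31 interest = $28.05; pay $28.05 → $0.00
Total paid: $654.27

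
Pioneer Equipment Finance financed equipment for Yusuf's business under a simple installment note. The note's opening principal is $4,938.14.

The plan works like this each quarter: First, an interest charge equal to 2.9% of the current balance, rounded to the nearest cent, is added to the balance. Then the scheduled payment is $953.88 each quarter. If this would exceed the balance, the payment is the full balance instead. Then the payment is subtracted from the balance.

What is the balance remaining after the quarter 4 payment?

$1,551.65

Quarter 1: $4,938.14 +$143.21 interest = $5,081.35; pay $953.88 → $4,127.47
Quarter 2: $4,127.47 +$119.70 interest = $4,247.17; pay $953.88 → $3,293.29
Quarter 3: $3,293.29 +$95.51 interest = $3,388.80; pay $953.88 → $2,434.92
Quarter 4: $2,434.92 +$70.61 interest = $2,505.53; pay $953.88 → $1,551.65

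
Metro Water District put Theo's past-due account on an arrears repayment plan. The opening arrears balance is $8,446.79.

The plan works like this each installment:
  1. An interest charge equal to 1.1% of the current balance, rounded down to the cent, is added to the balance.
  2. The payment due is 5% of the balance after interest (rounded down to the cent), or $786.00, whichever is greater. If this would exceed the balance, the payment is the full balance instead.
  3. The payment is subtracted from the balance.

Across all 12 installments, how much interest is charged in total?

Installment 1: opening $8,446.79; interest $92.91 → $8,539.70; payment $786.00; balance $7,753.70
Installment 2: opening $7,753.70; interest $85.29 → $7,838.99; payment $786.00; balance $7,052.99
Installment 3: opening $7,052.99; interest $77.58 → $7,130.57; payment $786.00; balance $6,344.57
Installment 4: opening $6,344.57; interest $69.79 → $6,414.36; payment $786.00; balance $5,628.36
Installment 5: opening $5,628.36; interest $61.91 → $5,690.27; payment $786.00; balance $4,904.27
Installment 6: opening $4,904.27; interest $53.94 → $4,958.21; payment $786.00; balance $4,172.21
Installment 7: opening $4,172.21; interest $45.89 → $4,218.10; payment $786.00; balance $3,432.10
Installment 8: opening $3,432.10; interest $37.75 → $3,469.85; payment $786.00; balance $2,683.85
Installment 9: opening $2,683.85; interest $29.52 → $2,713.37; payment $786.00; balance $1,927.37
Installment 10: opening $1,927.37; interest $21.20 → $1,948.57; payment $786.00; balance $1,162.57
Installment 11: opening $1,162.57; interest $12.78 → $1,175.35; payment $786.00; balance $389.35
Installment 12: opening $389.35; interest $4.28 → $393.63; payment $393.63; balance $0.00
Total interest: $92.91 + $85.29 + $77.58 + $69.79 + $61.91 + $53.94 + $45.89 + $37.75 + $29.52 + $21.20 + $12.78 + $4.28 = $592.84

$592.84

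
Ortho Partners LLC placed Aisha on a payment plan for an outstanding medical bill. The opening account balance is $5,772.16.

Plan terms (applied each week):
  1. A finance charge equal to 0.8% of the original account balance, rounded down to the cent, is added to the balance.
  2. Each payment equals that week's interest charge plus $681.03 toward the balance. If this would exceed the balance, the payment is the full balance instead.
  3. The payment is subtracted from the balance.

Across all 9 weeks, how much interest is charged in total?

$415.53

# | Opening | Interest | Payment | End bal
1 | $5,772.16 | $46.17 | $727.20 | $5,091.13
2 | $5,091.13 | $46.17 | $727.20 | $4,410.10
3 | $4,410.10 | $46.17 | $727.20 | $3,729.07
4 | $3,729.07 | $46.17 | $727.20 | $3,048.04
5 | $3,048.04 | $46.17 | $727.20 | $2,367.01
6 | $2,367.01 | $46.17 | $727.20 | $1,685.98
7 | $1,685.98 | $46.17 | $727.20 | $1,004.95
8 | $1,004.95 | $46.17 | $727.20 | $323.92
9 | $323.92 | $46.17 | $370.09 | $0.00
Total interest: $46.17 + $46.17 + $46.17 + $46.17 + $46.17 + $46.17 + $46.17 + $46.17 + $46.17 = $415.53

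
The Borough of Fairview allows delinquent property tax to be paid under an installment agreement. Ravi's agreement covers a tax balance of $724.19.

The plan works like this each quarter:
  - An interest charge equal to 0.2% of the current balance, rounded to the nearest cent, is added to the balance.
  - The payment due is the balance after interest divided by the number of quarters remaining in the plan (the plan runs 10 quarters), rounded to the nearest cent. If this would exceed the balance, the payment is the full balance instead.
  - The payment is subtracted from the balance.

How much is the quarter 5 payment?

$73.15

# | Opening | Interest | Payment | End bal
1 | $724.19 | $1.45 | $72.56 | $653.08
2 | $653.08 | $1.31 | $72.71 | $581.68
3 | $581.68 | $1.16 | $72.86 | $509.98
4 | $509.98 | $1.02 | $73.00 | $438.00
5 | $438.00 | $0.88 | $73.15 | $365.73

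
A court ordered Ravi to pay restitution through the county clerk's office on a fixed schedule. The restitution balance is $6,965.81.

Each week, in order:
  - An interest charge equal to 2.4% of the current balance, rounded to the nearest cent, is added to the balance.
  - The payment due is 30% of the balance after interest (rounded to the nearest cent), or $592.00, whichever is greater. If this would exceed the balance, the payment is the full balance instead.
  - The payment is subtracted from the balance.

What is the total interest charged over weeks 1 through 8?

# | Opening | Interest | Payment | End bal
1 | $6,965.81 | $167.18 | $2,139.90 | $4,993.09
2 | $4,993.09 | $119.83 | $1,533.88 | $3,579.04
3 | $3,579.04 | $85.90 | $1,099.48 | $2,565.46
4 | $2,565.46 | $61.57 | $788.11 | $1,838.92
5 | $1,838.92 | $44.13 | $592.00 | $1,291.05
6 | $1,291.05 | $30.99 | $592.00 | $730.04
7 | $730.04 | $17.52 | $592.00 | $155.56
8 | $155.56 | $3.73 | $159.29 | $0.00
Total interest: $167.18 + $119.83 + $85.90 + $61.57 + $44.13 + $30.99 + $17.52 + $3.73 = $530.85

$530.85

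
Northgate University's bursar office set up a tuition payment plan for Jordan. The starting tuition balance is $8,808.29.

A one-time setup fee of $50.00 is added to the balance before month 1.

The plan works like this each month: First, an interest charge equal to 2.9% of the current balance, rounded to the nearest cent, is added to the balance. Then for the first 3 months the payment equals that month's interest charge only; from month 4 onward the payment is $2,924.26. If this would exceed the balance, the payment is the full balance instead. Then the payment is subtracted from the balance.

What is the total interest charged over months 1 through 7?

$1,325.07

Month 1: $8,858.29 +$256.89 interest = $9,115.18; pay $256.89 → $8,858.29
Month 2: $8,858.29 +$256.89 interest = $9,115.18; pay $256.89 → $8,858.29
Month 3: $8,858.29 +$256.89 interest = $9,115.18; pay $256.89 → $8,858.29
Month 4: $8,858.29 +$256.89 interest = $9,115.18; pay $2,924.26 → $6,190.92
Month 5: $6,190.92 +$179.54 interest = $6,370.46; pay $2,924.26 → $3,446.20
Month 6: $3,446.20 +$99.94 interest = $3,546.14; pay $2,924.26 → $621.88
Month 7: $621.88 +$18.03 interest = $639.91; pay $639.91 → $0.00
Total interest: $256.89 + $256.89 + $256.89 + $256.89 + $179.54 + $99.94 + $18.03 = $1,325.07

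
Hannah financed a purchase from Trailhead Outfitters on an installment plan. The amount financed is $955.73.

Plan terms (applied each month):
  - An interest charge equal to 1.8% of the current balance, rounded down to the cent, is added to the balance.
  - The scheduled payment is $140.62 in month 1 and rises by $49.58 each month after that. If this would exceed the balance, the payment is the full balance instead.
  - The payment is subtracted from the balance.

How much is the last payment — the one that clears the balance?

Month 1: opening $955.73; interest $17.20 → $972.93; payment $140.62; balance $832.31
Month 2: opening $832.31; interest $14.98 → $847.29; payment $190.20; balance $657.09
Month 3: opening $657.09; interest $11.82 → $668.91; payment $239.78; balance $429.13
Month 4: opening $429.13; interest $7.72 → $436.85; payment $289.36; balance $147.49
Month 5: opening $147.49; interest $2.65 → $150.14; payment $150.14; balance $0.00

$150.14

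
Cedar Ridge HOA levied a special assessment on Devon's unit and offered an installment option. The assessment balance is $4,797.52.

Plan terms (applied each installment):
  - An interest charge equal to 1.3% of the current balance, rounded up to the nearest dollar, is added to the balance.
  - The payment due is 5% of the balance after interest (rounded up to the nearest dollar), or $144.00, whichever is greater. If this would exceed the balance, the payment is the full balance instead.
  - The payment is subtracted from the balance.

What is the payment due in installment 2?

$234.00

# | Opening | Interest | Payment | End bal
1 | $4,797.52 | $63.00 | $244.00 | $4,616.52
2 | $4,616.52 | $61.00 | $234.00 | $4,443.52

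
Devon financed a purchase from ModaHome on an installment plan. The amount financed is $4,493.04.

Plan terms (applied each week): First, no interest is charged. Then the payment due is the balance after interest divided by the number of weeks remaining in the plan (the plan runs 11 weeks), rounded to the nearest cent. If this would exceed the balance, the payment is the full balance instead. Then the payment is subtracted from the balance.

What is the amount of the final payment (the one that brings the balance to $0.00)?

$408.45

Week 1: $4,493.04 − $408.46 → $4,084.58
Week 2: $4,084.58 − $408.46 → $3,676.12
Week 3: $3,676.12 − $408.46 → $3,267.66
Week 4: $3,267.66 − $408.46 → $2,859.20
Week 5: $2,859.20 − $408.46 → $2,450.74
Week 6: $2,450.74 − $408.46 → $2,042.28
Week 7: $2,042.28 − $408.46 → $1,633.82
Week 8: $1,633.82 − $408.46 → $1,225.36
Week 9: $1,225.36 − $408.45 → $816.91
Week 10: $816.91 − $408.46 → $408.45
Week 11: $408.45 − $408.45 → $0.00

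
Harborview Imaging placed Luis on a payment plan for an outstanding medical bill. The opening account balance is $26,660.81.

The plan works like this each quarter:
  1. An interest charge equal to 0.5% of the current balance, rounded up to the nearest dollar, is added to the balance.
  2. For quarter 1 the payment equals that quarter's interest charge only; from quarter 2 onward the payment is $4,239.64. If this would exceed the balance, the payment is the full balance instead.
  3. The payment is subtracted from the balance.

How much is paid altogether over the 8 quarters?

# | Opening | Interest | Payment | End bal
1 | $26,660.81 | $134.00 | $134.00 | $26,660.81
2 | $26,660.81 | $134.00 | $4,239.64 | $22,555.17
3 | $22,555.17 | $113.00 | $4,239.64 | $18,428.53
4 | $18,428.53 | $93.00 | $4,239.64 | $14,281.89
5 | $14,281.89 | $72.00 | $4,239.64 | $10,114.25
6 | $10,114.25 | $51.00 | $4,239.64 | $5,925.61
7 | $5,925.61 | $30.00 | $4,239.64 | $1,715.97
8 | $1,715.97 | $9.00 | $1,724.97 | $0.00
Total paid: $27,296.81

$27,296.81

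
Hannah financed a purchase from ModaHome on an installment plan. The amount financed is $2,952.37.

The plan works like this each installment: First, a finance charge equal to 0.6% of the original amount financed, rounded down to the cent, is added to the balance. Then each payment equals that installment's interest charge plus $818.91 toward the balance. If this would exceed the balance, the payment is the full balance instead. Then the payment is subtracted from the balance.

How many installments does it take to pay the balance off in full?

4

Installment 1: $2,952.37 +$17.71 interest = $2,970.08; pay $836.62 → $2,133.46
Installment 2: $2,133.46 +$17.71 interest = $2,151.17; pay $836.62 → $1,314.55
Installment 3: $1,314.55 +$17.71 interest = $1,332.26; pay $836.62 → $495.64
Installment 4: $495.64 +$17.71 interest = $513.35; pay $513.35 → $0.00
Balance reaches $0.00 in installment 4.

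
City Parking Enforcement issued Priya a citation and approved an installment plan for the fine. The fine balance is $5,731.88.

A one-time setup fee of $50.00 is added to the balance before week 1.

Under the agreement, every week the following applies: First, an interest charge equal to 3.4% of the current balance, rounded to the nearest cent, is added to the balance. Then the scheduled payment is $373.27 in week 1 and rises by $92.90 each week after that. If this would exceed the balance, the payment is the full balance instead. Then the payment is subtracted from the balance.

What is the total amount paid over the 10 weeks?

# | Opening | Interest | Payment | End bal
1 | $5,781.88 | $196.58 | $373.27 | $5,605.19
2 | $5,605.19 | $190.58 | $466.17 | $5,329.60
3 | $5,329.60 | $181.21 | $559.07 | $4,951.74
4 | $4,951.74 | $168.36 | $651.97 | $4,468.13
5 | $4,468.13 | $151.92 | $744.87 | $3,875.18
6 | $3,875.18 | $131.76 | $837.77 | $3,169.17
7 | $3,169.17 | $107.75 | $930.67 | $2,346.25
8 | $2,346.25 | $79.77 | $1,023.57 | $1,402.45
9 | $1,402.45 | $47.68 | $1,116.47 | $333.66
10 | $333.66 | $11.34 | $345.00 | $0.00
Total paid: $7,048.83

$7,048.83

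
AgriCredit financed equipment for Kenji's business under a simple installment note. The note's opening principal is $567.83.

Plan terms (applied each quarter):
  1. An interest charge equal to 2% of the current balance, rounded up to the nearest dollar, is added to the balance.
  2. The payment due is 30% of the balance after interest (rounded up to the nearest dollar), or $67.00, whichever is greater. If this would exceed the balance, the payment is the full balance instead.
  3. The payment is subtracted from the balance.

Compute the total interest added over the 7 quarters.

# | Opening | Interest | Payment | End bal
1 | $567.83 | $12.00 | $174.00 | $405.83
2 | $405.83 | $9.00 | $125.00 | $289.83
3 | $289.83 | $6.00 | $89.00 | $206.83
4 | $206.83 | $5.00 | $67.00 | $144.83
5 | $144.83 | $3.00 | $67.00 | $80.83
6 | $80.83 | $2.00 | $67.00 | $15.83
7 | $15.83 | $1.00 | $16.83 | $0.00
Total interest: $12.00 + $9.00 + $6.00 + $5.00 + $3.00 + $2.00 + $1.00 = $38.00

$38.00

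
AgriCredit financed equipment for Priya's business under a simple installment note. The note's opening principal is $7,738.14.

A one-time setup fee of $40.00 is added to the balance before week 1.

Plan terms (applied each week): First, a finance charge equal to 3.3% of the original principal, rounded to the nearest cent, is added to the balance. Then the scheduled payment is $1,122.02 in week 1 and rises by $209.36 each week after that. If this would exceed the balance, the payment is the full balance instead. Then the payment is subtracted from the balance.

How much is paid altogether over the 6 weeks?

Week 1: opening $7,778.14; interest $255.36 → $8,033.50; payment $1,122.02; balance $6,911.48
Week 2: opening $6,911.48; interest $255.36 → $7,166.84; payment $1,331.38; balance $5,835.46
Week 3: opening $5,835.46; interest $255.36 → $6,090.82; payment $1,540.74; balance $4,550.08
Week 4: opening $4,550.08; interest $255.36 → $4,805.44; payment $1,750.10; balance $3,055.34
Week 5: opening $3,055.34; interest $255.36 → $3,310.70; payment $1,959.46; balance $1,351.24
Week 6: opening $1,351.24; interest $255.36 → $1,606.60; payment $1,606.60; balance $0.00
Total paid: $9,310.30

$9,310.30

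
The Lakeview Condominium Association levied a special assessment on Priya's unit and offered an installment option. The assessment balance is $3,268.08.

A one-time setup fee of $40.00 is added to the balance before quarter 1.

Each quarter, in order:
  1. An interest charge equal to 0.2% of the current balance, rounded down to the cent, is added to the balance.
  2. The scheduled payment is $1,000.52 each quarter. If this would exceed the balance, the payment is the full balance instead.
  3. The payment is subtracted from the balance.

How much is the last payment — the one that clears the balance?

$321.02

Quarter 1: opening $3,308.08; interest $6.61 → $3,314.69; payment $1,000.52; balance $2,314.17
Quarter 2: opening $2,314.17; interest $4.62 → $2,318.79; payment $1,000.52; balance $1,318.27
Quarter 3: opening $1,318.27; interest $2.63 → $1,320.90; payment $1,000.52; balance $320.38
Quarter 4: opening $320.38; interest $0.64 → $321.02; payment $321.02; balance $0.00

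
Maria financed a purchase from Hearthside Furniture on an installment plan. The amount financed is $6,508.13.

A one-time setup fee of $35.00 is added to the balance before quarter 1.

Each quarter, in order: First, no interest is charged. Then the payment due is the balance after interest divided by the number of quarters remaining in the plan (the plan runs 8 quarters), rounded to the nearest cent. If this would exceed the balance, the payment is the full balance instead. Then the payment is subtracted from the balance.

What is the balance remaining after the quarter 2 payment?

$4,907.35

Quarter 1: $6,543.13 − $817.89 → $5,725.24
Quarter 2: $5,725.24 − $817.89 → $4,907.35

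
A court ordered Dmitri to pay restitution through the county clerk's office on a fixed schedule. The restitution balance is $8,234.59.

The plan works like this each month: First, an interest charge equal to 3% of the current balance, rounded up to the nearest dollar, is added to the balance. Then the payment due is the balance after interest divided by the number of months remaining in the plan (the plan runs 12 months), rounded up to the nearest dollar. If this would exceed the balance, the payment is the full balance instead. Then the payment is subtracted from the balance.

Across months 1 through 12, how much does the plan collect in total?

Month 1: $8,234.59 +$248.00 interest = $8,482.59; pay $707.00 → $7,775.59
Month 2: $7,775.59 +$234.00 interest = $8,009.59; pay $729.00 → $7,280.59
Month 3: $7,280.59 +$219.00 interest = $7,499.59; pay $750.00 → $6,749.59
Month 4: $6,749.59 +$203.00 interest = $6,952.59; pay $773.00 → $6,179.59
Month 5: $6,179.59 +$186.00 interest = $6,365.59; pay $796.00 → $5,569.59
Month 6: $5,569.59 +$168.00 interest = $5,737.59; pay $820.00 → $4,917.59
Month 7: $4,917.59 +$148.00 interest = $5,065.59; pay $845.00 → $4,220.59
Month 8: $4,220.59 +$127.00 interest = $4,347.59; pay $870.00 → $3,477.59
Month 9: $3,477.59 +$105.00 interest = $3,582.59; pay $896.00 → $2,686.59
Month 10: $2,686.59 +$81.00 interest = $2,767.59; pay $923.00 → $1,844.59
Month 11: $1,844.59 +$56.00 interest = $1,900.59; pay $951.00 → $949.59
Month 12: $949.59 +$29.00 interest = $978.59; pay $978.59 → $0.00
Total paid: $10,038.59

$10,038.59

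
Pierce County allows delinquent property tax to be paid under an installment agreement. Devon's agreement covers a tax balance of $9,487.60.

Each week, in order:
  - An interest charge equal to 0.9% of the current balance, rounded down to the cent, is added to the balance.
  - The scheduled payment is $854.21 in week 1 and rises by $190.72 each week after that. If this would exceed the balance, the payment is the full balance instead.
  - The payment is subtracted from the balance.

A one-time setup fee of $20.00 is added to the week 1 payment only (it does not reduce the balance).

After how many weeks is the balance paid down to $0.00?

7

# | Opening | Interest | Payment | Fee | End bal
1 | $9,487.60 | $85.38 | $854.21 | $20.00 | $8,718.77
2 | $8,718.77 | $78.46 | $1,044.93 | — | $7,752.30
3 | $7,752.30 | $69.77 | $1,235.65 | — | $6,586.42
4 | $6,586.42 | $59.27 | $1,426.37 | — | $5,219.32
5 | $5,219.32 | $46.97 | $1,617.09 | — | $3,649.20
6 | $3,649.20 | $32.84 | $1,807.81 | — | $1,874.23
7 | $1,874.23 | $16.86 | $1,891.09 | — | $0.00
Balance reaches $0.00 in week 7.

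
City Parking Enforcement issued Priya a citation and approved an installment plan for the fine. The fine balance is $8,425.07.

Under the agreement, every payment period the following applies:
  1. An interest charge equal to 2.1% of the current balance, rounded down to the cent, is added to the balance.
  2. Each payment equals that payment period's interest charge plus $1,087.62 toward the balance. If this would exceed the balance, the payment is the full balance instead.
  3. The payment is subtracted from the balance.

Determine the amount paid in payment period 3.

# | Opening | Interest | Payment | End bal
1 | $8,425.07 | $176.92 | $1,264.54 | $7,337.45
2 | $7,337.45 | $154.08 | $1,241.70 | $6,249.83
3 | $6,249.83 | $131.24 | $1,218.86 | $5,162.21

$1,218.86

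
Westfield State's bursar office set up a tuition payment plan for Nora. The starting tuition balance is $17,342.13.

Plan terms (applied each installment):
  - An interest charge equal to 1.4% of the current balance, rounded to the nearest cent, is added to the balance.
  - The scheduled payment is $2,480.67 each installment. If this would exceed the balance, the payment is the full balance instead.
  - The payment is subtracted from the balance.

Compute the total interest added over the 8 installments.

$1,040.07

Installment 1: opening $17,342.13; interest $242.79 → $17,584.92; payment $2,480.67; balance $15,104.25
Installment 2: opening $15,104.25; interest $211.46 → $15,315.71; payment $2,480.67; balance $12,835.04
Installment 3: opening $12,835.04; interest $179.69 → $13,014.73; payment $2,480.67; balance $10,534.06
Installment 4: opening $10,534.06; interest $147.48 → $10,681.54; payment $2,480.67; balance $8,200.87
Installment 5: opening $8,200.87; interest $114.81 → $8,315.68; payment $2,480.67; balance $5,835.01
Installment 6: opening $5,835.01; interest $81.69 → $5,916.70; payment $2,480.67; balance $3,436.03
Installment 7: opening $3,436.03; interest $48.10 → $3,484.13; payment $2,480.67; balance $1,003.46
Installment 8: opening $1,003.46; interest $14.05 → $1,017.51; payment $1,017.51; balance $0.00
Total interest: $242.79 + $211.46 + $179.69 + $147.48 + $114.81 + $81.69 + $48.10 + $14.05 = $1,040.07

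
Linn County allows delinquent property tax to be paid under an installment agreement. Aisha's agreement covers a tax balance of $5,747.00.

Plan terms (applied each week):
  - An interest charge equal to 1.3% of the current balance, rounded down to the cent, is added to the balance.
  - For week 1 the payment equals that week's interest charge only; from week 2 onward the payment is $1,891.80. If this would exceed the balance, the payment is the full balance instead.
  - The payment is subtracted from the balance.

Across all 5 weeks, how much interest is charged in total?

$230.56

Week 1: opening $5,747.00; interest $74.71 → $5,821.71; payment $74.71; balance $5,747.00
Week 2: opening $5,747.00; interest $74.71 → $5,821.71; payment $1,891.80; balance $3,929.91
Week 3: opening $3,929.91; interest $51.08 → $3,980.99; payment $1,891.80; balance $2,089.19
Week 4: opening $2,089.19; interest $27.15 → $2,116.34; payment $1,891.80; balance $224.54
Week 5: opening $224.54; interest $2.91 → $227.45; payment $227.45; balance $0.00
Total interest: $74.71 + $74.71 + $51.08 + $27.15 + $2.91 = $230.56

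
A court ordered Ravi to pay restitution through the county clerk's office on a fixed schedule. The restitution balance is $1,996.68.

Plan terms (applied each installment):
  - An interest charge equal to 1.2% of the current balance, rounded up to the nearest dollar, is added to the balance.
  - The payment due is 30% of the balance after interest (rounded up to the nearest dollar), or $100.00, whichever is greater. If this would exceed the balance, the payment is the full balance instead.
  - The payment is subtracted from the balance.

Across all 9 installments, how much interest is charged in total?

# | Opening | Interest | Payment | End bal
1 | $1,996.68 | $24.00 | $607.00 | $1,413.68
2 | $1,413.68 | $17.00 | $430.00 | $1,000.68
3 | $1,000.68 | $13.00 | $305.00 | $708.68
4 | $708.68 | $9.00 | $216.00 | $501.68
5 | $501.68 | $7.00 | $153.00 | $355.68
6 | $355.68 | $5.00 | $109.00 | $251.68
7 | $251.68 | $4.00 | $100.00 | $155.68
8 | $155.68 | $2.00 | $100.00 | $57.68
9 | $57.68 | $1.00 | $58.68 | $0.00
Total interest: $24.00 + $17.00 + $13.00 + $9.00 + $7.00 + $5.00 + $4.00 + $2.00 + $1.00 = $82.00

$82.00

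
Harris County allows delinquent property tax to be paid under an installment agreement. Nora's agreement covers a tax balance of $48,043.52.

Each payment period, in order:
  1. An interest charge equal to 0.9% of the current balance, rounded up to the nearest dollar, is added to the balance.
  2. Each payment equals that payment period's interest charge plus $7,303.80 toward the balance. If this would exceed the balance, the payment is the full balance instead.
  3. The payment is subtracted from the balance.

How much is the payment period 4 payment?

$7,539.80

Payment period 1: opening $48,043.52; interest $433.00 → $48,476.52; payment $7,736.80; balance $40,739.72
Payment period 2: opening $40,739.72; interest $367.00 → $41,106.72; payment $7,670.80; balance $33,435.92
Payment period 3: opening $33,435.92; interest $301.00 → $33,736.92; payment $7,604.80; balance $26,132.12
Payment period 4: opening $26,132.12; interest $236.00 → $26,368.12; payment $7,539.80; balance $18,828.32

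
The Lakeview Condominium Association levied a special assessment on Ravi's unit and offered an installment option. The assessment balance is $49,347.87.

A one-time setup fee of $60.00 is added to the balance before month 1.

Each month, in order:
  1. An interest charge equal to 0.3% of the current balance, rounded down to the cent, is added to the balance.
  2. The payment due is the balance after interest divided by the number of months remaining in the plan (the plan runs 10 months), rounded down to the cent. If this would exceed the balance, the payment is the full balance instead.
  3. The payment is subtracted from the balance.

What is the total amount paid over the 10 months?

$50,230.44

Month 1: $49,407.87 +$148.22 interest = $49,556.09; pay $4,955.60 → $44,600.49
Month 2: $44,600.49 +$133.80 interest = $44,734.29; pay $4,970.47 → $39,763.82
Month 3: $39,763.82 +$119.29 interest = $39,883.11; pay $4,985.38 → $34,897.73
Month 4: $34,897.73 +$104.69 interest = $35,002.42; pay $5,000.34 → $30,002.08
Month 5: $30,002.08 +$90.00 interest = $30,092.08; pay $5,015.34 → $25,076.74
Month 6: $25,076.74 +$75.23 interest = $25,151.97; pay $5,030.39 → $20,121.58
Month 7: $20,121.58 +$60.36 interest = $20,181.94; pay $5,045.48 → $15,136.46
Month 8: $15,136.46 +$45.40 interest = $15,181.86; pay $5,060.62 → $10,121.24
Month 9: $10,121.24 +$30.36 interest = $10,151.60; pay $5,075.80 → $5,075.80
Month 10: $5,075.80 +$15.22 interest = $5,091.02; pay $5,091.02 → $0.00
Total paid: $50,230.44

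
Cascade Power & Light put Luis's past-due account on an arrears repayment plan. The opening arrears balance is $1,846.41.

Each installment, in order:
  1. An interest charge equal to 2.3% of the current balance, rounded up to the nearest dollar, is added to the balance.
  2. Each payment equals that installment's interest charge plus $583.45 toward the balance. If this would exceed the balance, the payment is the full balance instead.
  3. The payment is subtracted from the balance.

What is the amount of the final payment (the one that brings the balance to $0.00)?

# | Opening | Interest | Payment | End bal
1 | $1,846.41 | $43.00 | $626.45 | $1,262.96
2 | $1,262.96 | $30.00 | $613.45 | $679.51
3 | $679.51 | $16.00 | $599.45 | $96.06
4 | $96.06 | $3.00 | $99.06 | $0.00

$99.06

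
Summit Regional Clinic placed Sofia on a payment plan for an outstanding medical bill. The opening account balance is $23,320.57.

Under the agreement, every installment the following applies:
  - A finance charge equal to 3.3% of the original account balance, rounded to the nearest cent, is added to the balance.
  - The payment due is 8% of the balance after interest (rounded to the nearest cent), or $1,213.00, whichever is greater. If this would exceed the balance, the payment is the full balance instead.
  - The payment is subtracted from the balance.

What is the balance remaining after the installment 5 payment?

# | Opening | Interest | Payment | End bal
1 | $23,320.57 | $769.58 | $1,927.21 | $22,162.94
2 | $22,162.94 | $769.58 | $1,834.60 | $21,097.92
3 | $21,097.92 | $769.58 | $1,749.40 | $20,118.10
4 | $20,118.10 | $769.58 | $1,671.01 | $19,216.67
5 | $19,216.67 | $769.58 | $1,598.90 | $18,387.35

$18,387.35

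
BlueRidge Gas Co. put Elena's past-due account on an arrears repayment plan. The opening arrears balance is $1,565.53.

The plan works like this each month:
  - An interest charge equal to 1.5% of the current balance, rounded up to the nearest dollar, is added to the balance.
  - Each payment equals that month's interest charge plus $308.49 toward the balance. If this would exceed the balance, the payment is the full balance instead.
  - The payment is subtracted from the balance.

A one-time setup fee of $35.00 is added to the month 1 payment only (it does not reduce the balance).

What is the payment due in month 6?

$24.08

Month 1: $1,565.53 +$24.00 interest = $1,589.53; pay $332.49 (+ $35.00 fee) → $1,257.04
Month 2: $1,257.04 +$19.00 interest = $1,276.04; pay $327.49 → $948.55
Month 3: $948.55 +$15.00 interest = $963.55; pay $323.49 → $640.06
Month 4: $640.06 +$10.00 interest = $650.06; pay $318.49 → $331.57
Month 5: $331.57 +$5.00 interest = $336.57; pay $313.49 → $23.08
Month 6: $23.08 +$1.00 interest = $24.08; pay $24.08 → $0.00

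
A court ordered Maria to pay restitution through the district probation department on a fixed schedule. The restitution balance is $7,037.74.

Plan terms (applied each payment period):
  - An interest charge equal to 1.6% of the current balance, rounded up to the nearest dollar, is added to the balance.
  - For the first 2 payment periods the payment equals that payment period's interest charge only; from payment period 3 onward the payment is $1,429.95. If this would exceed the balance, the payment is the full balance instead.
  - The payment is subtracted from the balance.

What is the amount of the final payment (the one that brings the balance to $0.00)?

$243.99

# | Opening | Interest | Payment | End bal
1 | $7,037.74 | $113.00 | $113.00 | $7,037.74
2 | $7,037.74 | $113.00 | $113.00 | $7,037.74
3 | $7,037.74 | $113.00 | $1,429.95 | $5,720.79
4 | $5,720.79 | $92.00 | $1,429.95 | $4,382.84
5 | $4,382.84 | $71.00 | $1,429.95 | $3,023.89
6 | $3,023.89 | $49.00 | $1,429.95 | $1,642.94
7 | $1,642.94 | $27.00 | $1,429.95 | $239.99
8 | $239.99 | $4.00 | $243.99 | $0.00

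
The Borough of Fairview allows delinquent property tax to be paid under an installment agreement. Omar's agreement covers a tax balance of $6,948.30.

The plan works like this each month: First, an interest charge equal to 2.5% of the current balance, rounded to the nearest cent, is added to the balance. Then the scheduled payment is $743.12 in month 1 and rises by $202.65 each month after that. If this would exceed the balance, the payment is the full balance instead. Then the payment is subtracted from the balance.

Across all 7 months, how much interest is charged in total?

$722.42

Month 1: $6,948.30 +$173.71 interest = $7,122.01; pay $743.12 → $6,378.89
Month 2: $6,378.89 +$159.47 interest = $6,538.36; pay $945.77 → $5,592.59
Month 3: $5,592.59 +$139.81 interest = $5,732.40; pay $1,148.42 → $4,583.98
Month 4: $4,583.98 +$114.60 interest = $4,698.58; pay $1,351.07 → $3,347.51
Month 5: $3,347.51 +$83.69 interest = $3,431.20; pay $1,553.72 → $1,877.48
Month 6: $1,877.48 +$46.94 interest = $1,924.42; pay $1,756.37 → $168.05
Month 7: $168.05 +$4.20 interest = $172.25; pay $172.25 → $0.00
Total interest: $173.71 + $159.47 + $139.81 + $114.60 + $83.69 + $46.94 + $4.20 = $722.42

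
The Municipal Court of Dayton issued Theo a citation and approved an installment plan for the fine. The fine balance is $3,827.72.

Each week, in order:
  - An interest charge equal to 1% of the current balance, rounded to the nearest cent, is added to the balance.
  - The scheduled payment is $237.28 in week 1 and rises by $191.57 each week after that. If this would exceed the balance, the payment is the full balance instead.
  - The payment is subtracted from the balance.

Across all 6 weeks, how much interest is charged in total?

Week 1: opening $3,827.72; interest $38.28 → $3,866.00; payment $237.28; balance $3,628.72
Week 2: opening $3,628.72; interest $36.29 → $3,665.01; payment $428.85; balance $3,236.16
Week 3: opening $3,236.16; interest $32.36 → $3,268.52; payment $620.42; balance $2,648.10
Week 4: opening $2,648.10; interest $26.48 → $2,674.58; payment $811.99; balance $1,862.59
Week 5: opening $1,862.59; interest $18.63 → $1,881.22; payment $1,003.56; balance $877.66
Week 6: opening $877.66; interest $8.78 → $886.44; payment $886.44; balance $0.00
Total interest: $38.28 + $36.29 + $32.36 + $26.48 + $18.63 + $8.78 = $160.82

$160.82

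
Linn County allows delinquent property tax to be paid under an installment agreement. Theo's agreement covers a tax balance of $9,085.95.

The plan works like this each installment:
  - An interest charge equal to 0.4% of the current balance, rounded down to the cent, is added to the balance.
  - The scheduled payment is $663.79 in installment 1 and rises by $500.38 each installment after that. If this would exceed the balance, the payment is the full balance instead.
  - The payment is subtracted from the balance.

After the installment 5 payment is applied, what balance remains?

$899.65

Installment 1: $9,085.95 +$36.34 interest = $9,122.29; pay $663.79 → $8,458.50
Installment 2: $8,458.50 +$33.83 interest = $8,492.33; pay $1,164.17 → $7,328.16
Installment 3: $7,328.16 +$29.31 interest = $7,357.47; pay $1,664.55 → $5,692.92
Installment 4: $5,692.92 +$22.77 interest = $5,715.69; pay $2,164.93 → $3,550.76
Installment 5: $3,550.76 +$14.20 interest = $3,564.96; pay $2,665.31 → $899.65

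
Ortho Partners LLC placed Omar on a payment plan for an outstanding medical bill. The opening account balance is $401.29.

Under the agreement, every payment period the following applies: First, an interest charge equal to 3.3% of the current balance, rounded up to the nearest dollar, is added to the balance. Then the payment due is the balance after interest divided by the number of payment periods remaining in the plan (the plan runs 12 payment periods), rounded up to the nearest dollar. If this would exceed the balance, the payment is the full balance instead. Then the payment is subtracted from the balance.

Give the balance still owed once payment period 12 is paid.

$0.00

Payment period 1: opening $401.29; interest $14.00 → $415.29; payment $35.00; balance $380.29
Payment period 2: opening $380.29; interest $13.00 → $393.29; payment $36.00; balance $357.29
Payment period 3: opening $357.29; interest $12.00 → $369.29; payment $37.00; balance $332.29
Payment period 4: opening $332.29; interest $11.00 → $343.29; payment $39.00; balance $304.29
Payment period 5: opening $304.29; interest $11.00 → $315.29; payment $40.00; balance $275.29
Payment period 6: opening $275.29; interest $10.00 → $285.29; payment $41.00; balance $244.29
Payment period 7: opening $244.29; interest $9.00 → $253.29; payment $43.00; balance $210.29
Payment period 8: opening $210.29; interest $7.00 → $217.29; payment $44.00; balance $173.29
Payment period 9: opening $173.29; interest $6.00 → $179.29; payment $45.00; balance $134.29
Payment period 10: opening $134.29; interest $5.00 → $139.29; payment $47.00; balance $92.29
Payment period 11: opening $92.29; interest $4.00 → $96.29; payment $49.00; balance $47.29
Payment period 12: opening $47.29; interest $2.00 → $49.29; payment $49.29; balance $0.00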